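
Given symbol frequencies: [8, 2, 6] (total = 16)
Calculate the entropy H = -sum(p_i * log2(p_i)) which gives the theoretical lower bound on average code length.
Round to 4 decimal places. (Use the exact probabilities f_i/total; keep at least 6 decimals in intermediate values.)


Per-symbol terms -p_i * log2(p_i) with p_i = f_i/16:
  p = 8/16 = 0.500000: log2(p) = -1.000000, -p*log2(p) = 0.500000
  p = 2/16 = 0.125000: log2(p) = -3.000000, -p*log2(p) = 0.375000
  p = 6/16 = 0.375000: log2(p) = -1.415037, -p*log2(p) = 0.530639
H = 0.500000 + 0.375000 + 0.530639 = 1.405639

H = 1.4056 bits/symbol


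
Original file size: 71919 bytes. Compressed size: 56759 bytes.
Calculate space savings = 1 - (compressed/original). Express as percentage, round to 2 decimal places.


ratio = compressed/original = 56759/71919 = 0.789207
savings = 1 - ratio = 1 - 0.789207 = 0.210793
as a percentage: 0.210793 * 100 = 21.08%

Space savings = 1 - 56759/71919 = 21.08%


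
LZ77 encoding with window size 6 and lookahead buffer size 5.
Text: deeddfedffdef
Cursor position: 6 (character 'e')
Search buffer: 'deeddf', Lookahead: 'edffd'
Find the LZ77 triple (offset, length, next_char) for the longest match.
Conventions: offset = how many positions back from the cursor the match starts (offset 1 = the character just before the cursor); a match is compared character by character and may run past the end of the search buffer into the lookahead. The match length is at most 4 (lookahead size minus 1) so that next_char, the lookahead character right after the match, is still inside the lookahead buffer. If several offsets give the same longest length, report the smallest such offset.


Try each offset into the search buffer:
  offset=1 (pos 5, char 'f'): match length 0
  offset=2 (pos 4, char 'd'): match length 0
  offset=3 (pos 3, char 'd'): match length 0
  offset=4 (pos 2, char 'e'): match length 2
  offset=5 (pos 1, char 'e'): match length 1
  offset=6 (pos 0, char 'd'): match length 0
Longest match has length 2 at offset 4.
next_char = character at position 6 + 2 = 8 -> 'f'

Best match: offset=4, length=2 (matching 'ed' starting at position 2)
LZ77 triple: (4, 2, 'f')


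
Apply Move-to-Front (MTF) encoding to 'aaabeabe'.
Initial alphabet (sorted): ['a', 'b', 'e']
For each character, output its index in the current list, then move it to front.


MTF encoding:
'a': index 0 in ['a', 'b', 'e'] -> ['a', 'b', 'e']
'a': index 0 in ['a', 'b', 'e'] -> ['a', 'b', 'e']
'a': index 0 in ['a', 'b', 'e'] -> ['a', 'b', 'e']
'b': index 1 in ['a', 'b', 'e'] -> ['b', 'a', 'e']
'e': index 2 in ['b', 'a', 'e'] -> ['e', 'b', 'a']
'a': index 2 in ['e', 'b', 'a'] -> ['a', 'e', 'b']
'b': index 2 in ['a', 'e', 'b'] -> ['b', 'a', 'e']
'e': index 2 in ['b', 'a', 'e'] -> ['e', 'b', 'a']


Output: [0, 0, 0, 1, 2, 2, 2, 2]


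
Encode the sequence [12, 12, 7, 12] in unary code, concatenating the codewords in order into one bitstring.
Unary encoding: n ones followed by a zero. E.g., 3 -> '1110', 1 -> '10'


Encode each number as n ones followed by a terminating 0:
  12 -> 1111111111110 (13 bits)
  12 -> 1111111111110 (13 bits)
  7 -> 11111110 (8 bits)
  12 -> 1111111111110 (13 bits)
Total length = 13 + 13 + 8 + 13 = 47 bits.

Unary([12, 12, 7, 12]) = 11111111111101111111111110111111101111111111110 (47 bits)


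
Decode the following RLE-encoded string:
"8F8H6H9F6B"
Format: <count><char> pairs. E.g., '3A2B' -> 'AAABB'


Expanding each <count><char> pair:
  8F -> 'FFFFFFFF'
  8H -> 'HHHHHHHH'
  6H -> 'HHHHHH'
  9F -> 'FFFFFFFFF'
  6B -> 'BBBBBB'

Decoded = FFFFFFFFHHHHHHHHHHHHHHFFFFFFFFFBBBBBB


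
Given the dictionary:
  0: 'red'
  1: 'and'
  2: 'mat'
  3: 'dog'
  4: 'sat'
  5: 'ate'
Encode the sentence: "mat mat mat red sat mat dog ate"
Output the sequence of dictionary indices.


Look up each word in the dictionary:
  'mat' -> 2
  'mat' -> 2
  'mat' -> 2
  'red' -> 0
  'sat' -> 4
  'mat' -> 2
  'dog' -> 3
  'ate' -> 5

Encoded: [2, 2, 2, 0, 4, 2, 3, 5]


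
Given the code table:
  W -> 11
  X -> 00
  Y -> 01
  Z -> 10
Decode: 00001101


Decoding:
00 -> X
00 -> X
11 -> W
01 -> Y


Result: XXWY


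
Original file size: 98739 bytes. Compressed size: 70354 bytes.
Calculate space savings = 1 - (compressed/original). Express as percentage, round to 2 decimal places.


ratio = compressed/original = 70354/98739 = 0.712525
savings = 1 - ratio = 1 - 0.712525 = 0.287475
as a percentage: 0.287475 * 100 = 28.75%

Space savings = 1 - 70354/98739 = 28.75%


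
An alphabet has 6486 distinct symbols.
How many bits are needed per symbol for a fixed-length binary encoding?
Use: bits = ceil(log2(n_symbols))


log2(6486) = 12.6631
Bracket: 2^12 = 4096 < 6486 <= 2^13 = 8192
So ceil(log2(6486)) = 13

bits = ceil(log2(6486)) = ceil(12.6631) = 13 bits


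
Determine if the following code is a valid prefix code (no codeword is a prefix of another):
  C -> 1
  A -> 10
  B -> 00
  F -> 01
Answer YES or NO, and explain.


Checking each pair (does one codeword prefix another?):
  C='1' vs A='10': prefix -- VIOLATION

NO -- this is NOT a valid prefix code. C (1) is a prefix of A (10).


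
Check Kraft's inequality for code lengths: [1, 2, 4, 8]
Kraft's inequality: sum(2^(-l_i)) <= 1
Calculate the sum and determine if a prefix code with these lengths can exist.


Sum = 2^(-1) + 2^(-2) + 2^(-4) + 2^(-8)
    = 0.5 + 0.25 + 0.0625 + 0.00390625
    = 209/256 = 0.81640625
Since 0.81640625 <= 1, Kraft's inequality IS satisfied.
A prefix code with these lengths CAN exist.

Kraft sum = 0.81640625. Satisfied.


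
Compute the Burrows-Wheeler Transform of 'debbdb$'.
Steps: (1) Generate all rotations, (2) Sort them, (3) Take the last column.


Rotations (sorted):
  0: $debbdb -> last char: b
  1: b$debbd -> last char: d
  2: bbdb$de -> last char: e
  3: bdb$deb -> last char: b
  4: db$debb -> last char: b
  5: debbdb$ -> last char: $
  6: ebbdb$d -> last char: d


BWT = bdebb$d


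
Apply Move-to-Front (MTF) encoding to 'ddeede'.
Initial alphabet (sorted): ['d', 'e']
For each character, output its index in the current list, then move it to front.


MTF encoding:
'd': index 0 in ['d', 'e'] -> ['d', 'e']
'd': index 0 in ['d', 'e'] -> ['d', 'e']
'e': index 1 in ['d', 'e'] -> ['e', 'd']
'e': index 0 in ['e', 'd'] -> ['e', 'd']
'd': index 1 in ['e', 'd'] -> ['d', 'e']
'e': index 1 in ['d', 'e'] -> ['e', 'd']


Output: [0, 0, 1, 0, 1, 1]


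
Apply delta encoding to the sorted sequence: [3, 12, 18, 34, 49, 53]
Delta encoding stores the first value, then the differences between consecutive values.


First value: 3
Deltas:
  12 - 3 = 9
  18 - 12 = 6
  34 - 18 = 16
  49 - 34 = 15
  53 - 49 = 4


Delta encoded: [3, 9, 6, 16, 15, 4]


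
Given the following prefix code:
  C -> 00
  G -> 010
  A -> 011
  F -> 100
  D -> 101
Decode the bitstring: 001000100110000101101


Decoding step by step:
Bits 00 -> C
Bits 100 -> F
Bits 010 -> G
Bits 011 -> A
Bits 00 -> C
Bits 00 -> C
Bits 101 -> D
Bits 101 -> D


Decoded message: CFGACCDD


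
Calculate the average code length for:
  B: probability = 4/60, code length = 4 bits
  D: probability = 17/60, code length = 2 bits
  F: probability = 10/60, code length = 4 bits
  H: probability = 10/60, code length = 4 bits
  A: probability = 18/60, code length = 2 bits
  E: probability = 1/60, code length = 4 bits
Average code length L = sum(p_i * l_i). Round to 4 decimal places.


Weighted contributions p_i * l_i:
  B: (4/60) * 4 = 16/60
  D: (17/60) * 2 = 34/60
  F: (10/60) * 4 = 40/60
  H: (10/60) * 4 = 40/60
  A: (18/60) * 2 = 36/60
  E: (1/60) * 4 = 4/60
Sum = (16 + 34 + 40 + 40 + 36 + 4)/60 = 170/60

L = 170/60 = 2.8333 bits/symbol


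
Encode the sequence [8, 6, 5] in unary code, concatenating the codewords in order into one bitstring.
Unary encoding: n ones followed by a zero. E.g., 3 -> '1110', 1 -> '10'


Encode each number as n ones followed by a terminating 0:
  8 -> 111111110 (9 bits)
  6 -> 1111110 (7 bits)
  5 -> 111110 (6 bits)
Total length = 9 + 7 + 6 = 22 bits.

Unary([8, 6, 5]) = 1111111101111110111110 (22 bits)


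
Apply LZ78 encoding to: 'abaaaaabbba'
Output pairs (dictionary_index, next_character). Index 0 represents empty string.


LZ78 encoding steps:
Dictionary: {0: ''}
Step 1: w='' (idx 0), next='a' -> output (0, 'a'), add 'a' as idx 1
Step 2: w='' (idx 0), next='b' -> output (0, 'b'), add 'b' as idx 2
Step 3: w='a' (idx 1), next='a' -> output (1, 'a'), add 'aa' as idx 3
Step 4: w='aa' (idx 3), next='a' -> output (3, 'a'), add 'aaa' as idx 4
Step 5: w='b' (idx 2), next='b' -> output (2, 'b'), add 'bb' as idx 5
Step 6: w='b' (idx 2), next='a' -> output (2, 'a'), add 'ba' as idx 6


Encoded: [(0, 'a'), (0, 'b'), (1, 'a'), (3, 'a'), (2, 'b'), (2, 'a')]


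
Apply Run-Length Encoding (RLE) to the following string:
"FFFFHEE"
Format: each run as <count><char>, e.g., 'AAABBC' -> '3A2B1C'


Scanning runs left to right:
  i=0: run of 'F' x 4 -> '4F'
  i=4: run of 'H' x 1 -> '1H'
  i=5: run of 'E' x 2 -> '2E'

RLE = 4F1H2E


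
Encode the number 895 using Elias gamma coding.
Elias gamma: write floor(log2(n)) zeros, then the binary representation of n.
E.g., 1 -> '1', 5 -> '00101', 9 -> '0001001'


num_bits = floor(log2(895)) + 1 = 10
leading_zeros = num_bits - 1 = 9
binary(895) = 1101111111

Elias gamma(895) = '000000000' + '1101111111' = 0000000001101111111 (19 bits)


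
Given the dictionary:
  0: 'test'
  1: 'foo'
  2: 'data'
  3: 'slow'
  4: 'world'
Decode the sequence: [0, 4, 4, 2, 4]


Look up each index in the dictionary:
  0 -> 'test'
  4 -> 'world'
  4 -> 'world'
  2 -> 'data'
  4 -> 'world'

Decoded: "test world world data world"


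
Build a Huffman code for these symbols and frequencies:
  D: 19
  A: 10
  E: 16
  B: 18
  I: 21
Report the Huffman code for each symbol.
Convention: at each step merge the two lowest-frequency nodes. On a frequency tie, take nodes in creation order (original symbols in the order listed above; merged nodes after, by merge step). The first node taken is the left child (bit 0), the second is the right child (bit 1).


Huffman tree construction:
Step 1: Merge A(10) + E(16) = 26
Step 2: Merge B(18) + D(19) = 37
Step 3: Merge I(21) + (A+E)(26) = 47
Step 4: Merge (B+D)(37) + (I+(A+E))(47) = 84
Read each symbol's code off the tree from the root (left child = 0, right child = 1).

Codes:
  D: 01 (length 2)
  A: 110 (length 3)
  E: 111 (length 3)
  B: 00 (length 2)
  I: 10 (length 2)
Average code length: 194/84 = 2.3095 bits/symbol


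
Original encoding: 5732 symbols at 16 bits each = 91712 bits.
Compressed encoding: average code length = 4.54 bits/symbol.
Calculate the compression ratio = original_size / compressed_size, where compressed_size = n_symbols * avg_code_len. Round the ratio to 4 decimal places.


original_size = n_symbols * orig_bits = 5732 * 16 = 91712 bits
compressed_size = n_symbols * avg_code_len = 5732 * 4.54 = 26023.28 bits
ratio = original_size / compressed_size = 91712 / 26023.28 = 3.5242

Compression ratio = 3.5242


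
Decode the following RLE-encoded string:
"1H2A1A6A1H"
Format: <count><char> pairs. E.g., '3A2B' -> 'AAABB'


Expanding each <count><char> pair:
  1H -> 'H'
  2A -> 'AA'
  1A -> 'A'
  6A -> 'AAAAAA'
  1H -> 'H'

Decoded = HAAAAAAAAAH


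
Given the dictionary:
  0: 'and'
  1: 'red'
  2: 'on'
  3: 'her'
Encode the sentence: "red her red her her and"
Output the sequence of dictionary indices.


Look up each word in the dictionary:
  'red' -> 1
  'her' -> 3
  'red' -> 1
  'her' -> 3
  'her' -> 3
  'and' -> 0

Encoded: [1, 3, 1, 3, 3, 0]


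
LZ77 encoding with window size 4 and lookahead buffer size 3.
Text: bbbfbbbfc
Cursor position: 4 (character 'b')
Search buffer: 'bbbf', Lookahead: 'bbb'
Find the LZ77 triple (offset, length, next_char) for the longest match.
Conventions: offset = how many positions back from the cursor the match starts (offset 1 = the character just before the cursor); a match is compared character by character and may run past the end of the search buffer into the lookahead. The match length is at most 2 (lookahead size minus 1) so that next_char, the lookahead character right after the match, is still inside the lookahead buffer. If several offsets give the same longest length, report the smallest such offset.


Try each offset into the search buffer:
  offset=1 (pos 3, char 'f'): match length 0
  offset=2 (pos 2, char 'b'): match length 1
  offset=3 (pos 1, char 'b'): match length 2
  offset=4 (pos 0, char 'b'): match length 2
Longest match has length 2, found at offsets 3, 4; take the smallest, offset 3.
next_char = character at position 4 + 2 = 6 -> 'b'

Best match: offset=3, length=2 (matching 'bb' starting at position 1)
LZ77 triple: (3, 2, 'b')


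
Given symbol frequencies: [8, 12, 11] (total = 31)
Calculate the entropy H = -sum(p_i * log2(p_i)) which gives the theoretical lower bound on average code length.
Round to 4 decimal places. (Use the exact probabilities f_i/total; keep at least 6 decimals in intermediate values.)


Per-symbol terms -p_i * log2(p_i) with p_i = f_i/31:
  p = 8/31 = 0.258065: log2(p) = -1.954196, -p*log2(p) = 0.504309
  p = 12/31 = 0.387097: log2(p) = -1.369234, -p*log2(p) = 0.530026
  p = 11/31 = 0.354839: log2(p) = -1.494765, -p*log2(p) = 0.530400
H = 0.504309 + 0.530026 + 0.530400 = 1.564735

H = 1.5647 bits/symbol


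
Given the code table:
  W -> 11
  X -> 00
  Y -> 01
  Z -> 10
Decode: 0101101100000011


Decoding:
01 -> Y
01 -> Y
10 -> Z
11 -> W
00 -> X
00 -> X
00 -> X
11 -> W


Result: YYZWXXXW


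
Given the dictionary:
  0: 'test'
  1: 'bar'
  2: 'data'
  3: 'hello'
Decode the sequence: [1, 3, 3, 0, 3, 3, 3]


Look up each index in the dictionary:
  1 -> 'bar'
  3 -> 'hello'
  3 -> 'hello'
  0 -> 'test'
  3 -> 'hello'
  3 -> 'hello'
  3 -> 'hello'

Decoded: "bar hello hello test hello hello hello"


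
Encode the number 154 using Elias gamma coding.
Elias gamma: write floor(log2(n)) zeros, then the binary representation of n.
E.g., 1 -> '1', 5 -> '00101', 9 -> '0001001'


num_bits = floor(log2(154)) + 1 = 8
leading_zeros = num_bits - 1 = 7
binary(154) = 10011010

Elias gamma(154) = '0000000' + '10011010' = 000000010011010 (15 bits)


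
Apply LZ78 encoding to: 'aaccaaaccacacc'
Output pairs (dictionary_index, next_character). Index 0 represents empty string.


LZ78 encoding steps:
Dictionary: {0: ''}
Step 1: w='' (idx 0), next='a' -> output (0, 'a'), add 'a' as idx 1
Step 2: w='a' (idx 1), next='c' -> output (1, 'c'), add 'ac' as idx 2
Step 3: w='' (idx 0), next='c' -> output (0, 'c'), add 'c' as idx 3
Step 4: w='a' (idx 1), next='a' -> output (1, 'a'), add 'aa' as idx 4
Step 5: w='ac' (idx 2), next='c' -> output (2, 'c'), add 'acc' as idx 5
Step 6: w='ac' (idx 2), next='a' -> output (2, 'a'), add 'aca' as idx 6
Step 7: w='c' (idx 3), next='c' -> output (3, 'c'), add 'cc' as idx 7


Encoded: [(0, 'a'), (1, 'c'), (0, 'c'), (1, 'a'), (2, 'c'), (2, 'a'), (3, 'c')]


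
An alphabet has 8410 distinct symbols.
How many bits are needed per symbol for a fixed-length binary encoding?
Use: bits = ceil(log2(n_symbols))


log2(8410) = 13.0379
Bracket: 2^13 = 8192 < 8410 <= 2^14 = 16384
So ceil(log2(8410)) = 14

bits = ceil(log2(8410)) = ceil(13.0379) = 14 bits


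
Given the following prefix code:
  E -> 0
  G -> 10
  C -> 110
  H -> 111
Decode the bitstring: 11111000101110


Decoding step by step:
Bits 111 -> H
Bits 110 -> C
Bits 0 -> E
Bits 0 -> E
Bits 10 -> G
Bits 111 -> H
Bits 0 -> E


Decoded message: HCEEGHE


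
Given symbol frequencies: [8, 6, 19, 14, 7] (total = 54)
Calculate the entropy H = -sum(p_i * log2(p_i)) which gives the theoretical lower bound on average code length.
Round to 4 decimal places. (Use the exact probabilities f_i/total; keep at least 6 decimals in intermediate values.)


Per-symbol terms -p_i * log2(p_i) with p_i = f_i/54:
  p = 8/54 = 0.148148: log2(p) = -2.754888, -p*log2(p) = 0.408131
  p = 6/54 = 0.111111: log2(p) = -3.169925, -p*log2(p) = 0.352214
  p = 19/54 = 0.351852: log2(p) = -1.506960, -p*log2(p) = 0.530227
  p = 14/54 = 0.259259: log2(p) = -1.947533, -p*log2(p) = 0.504916
  p = 7/54 = 0.129630: log2(p) = -2.947533, -p*log2(p) = 0.382088
H = 0.408131 + 0.352214 + 0.530227 + 0.504916 + 0.382088 = 2.177576

H = 2.1776 bits/symbol


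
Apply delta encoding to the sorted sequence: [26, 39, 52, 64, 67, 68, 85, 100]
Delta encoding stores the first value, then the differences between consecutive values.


First value: 26
Deltas:
  39 - 26 = 13
  52 - 39 = 13
  64 - 52 = 12
  67 - 64 = 3
  68 - 67 = 1
  85 - 68 = 17
  100 - 85 = 15


Delta encoded: [26, 13, 13, 12, 3, 1, 17, 15]


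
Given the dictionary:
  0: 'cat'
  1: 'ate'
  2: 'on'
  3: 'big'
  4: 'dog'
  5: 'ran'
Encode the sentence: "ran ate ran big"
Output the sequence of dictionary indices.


Look up each word in the dictionary:
  'ran' -> 5
  'ate' -> 1
  'ran' -> 5
  'big' -> 3

Encoded: [5, 1, 5, 3]


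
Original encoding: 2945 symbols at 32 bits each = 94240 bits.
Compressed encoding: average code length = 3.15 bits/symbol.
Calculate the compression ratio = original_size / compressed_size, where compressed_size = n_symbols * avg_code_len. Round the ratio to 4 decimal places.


original_size = n_symbols * orig_bits = 2945 * 32 = 94240 bits
compressed_size = n_symbols * avg_code_len = 2945 * 3.15 = 9276.75 bits
ratio = original_size / compressed_size = 94240 / 9276.75 = 10.1587

Compression ratio = 10.1587


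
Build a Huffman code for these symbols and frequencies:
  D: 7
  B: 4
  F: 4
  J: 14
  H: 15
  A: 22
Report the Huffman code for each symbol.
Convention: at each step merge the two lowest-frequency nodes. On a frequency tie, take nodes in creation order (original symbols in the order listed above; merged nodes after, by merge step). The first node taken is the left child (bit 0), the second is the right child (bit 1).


Huffman tree construction:
Step 1: Merge B(4) + F(4) = 8
Step 2: Merge D(7) + (B+F)(8) = 15
Step 3: Merge J(14) + H(15) = 29
Step 4: Merge (D+(B+F))(15) + A(22) = 37
Step 5: Merge (J+H)(29) + ((D+(B+F))+A)(37) = 66
Read each symbol's code off the tree from the root (left child = 0, right child = 1).

Codes:
  D: 100 (length 3)
  B: 1010 (length 4)
  F: 1011 (length 4)
  J: 00 (length 2)
  H: 01 (length 2)
  A: 11 (length 2)
Average code length: 155/66 = 2.3485 bits/symbol


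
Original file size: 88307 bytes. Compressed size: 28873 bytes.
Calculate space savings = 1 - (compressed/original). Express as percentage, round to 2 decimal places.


ratio = compressed/original = 28873/88307 = 0.326962
savings = 1 - ratio = 1 - 0.326962 = 0.673038
as a percentage: 0.673038 * 100 = 67.3%

Space savings = 1 - 28873/88307 = 67.3%


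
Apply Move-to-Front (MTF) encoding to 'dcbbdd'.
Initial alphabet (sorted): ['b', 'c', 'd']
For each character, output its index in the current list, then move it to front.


MTF encoding:
'd': index 2 in ['b', 'c', 'd'] -> ['d', 'b', 'c']
'c': index 2 in ['d', 'b', 'c'] -> ['c', 'd', 'b']
'b': index 2 in ['c', 'd', 'b'] -> ['b', 'c', 'd']
'b': index 0 in ['b', 'c', 'd'] -> ['b', 'c', 'd']
'd': index 2 in ['b', 'c', 'd'] -> ['d', 'b', 'c']
'd': index 0 in ['d', 'b', 'c'] -> ['d', 'b', 'c']


Output: [2, 2, 2, 0, 2, 0]


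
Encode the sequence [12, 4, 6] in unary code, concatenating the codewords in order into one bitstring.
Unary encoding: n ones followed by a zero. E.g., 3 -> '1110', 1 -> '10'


Encode each number as n ones followed by a terminating 0:
  12 -> 1111111111110 (13 bits)
  4 -> 11110 (5 bits)
  6 -> 1111110 (7 bits)
Total length = 13 + 5 + 7 = 25 bits.

Unary([12, 4, 6]) = 1111111111110111101111110 (25 bits)


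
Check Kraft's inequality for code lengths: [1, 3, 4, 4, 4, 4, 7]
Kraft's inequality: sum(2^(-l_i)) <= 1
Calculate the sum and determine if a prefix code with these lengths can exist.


Sum = 2^(-1) + 2^(-3) + 2^(-4) + 2^(-4) + 2^(-4) + 2^(-4) + 2^(-7)
    = 0.5 + 0.125 + 0.0625 + 0.0625 + 0.0625 + 0.0625 + 0.0078125
    = 113/128 = 0.8828125
Since 0.8828125 <= 1, Kraft's inequality IS satisfied.
A prefix code with these lengths CAN exist.

Kraft sum = 0.8828125. Satisfied.


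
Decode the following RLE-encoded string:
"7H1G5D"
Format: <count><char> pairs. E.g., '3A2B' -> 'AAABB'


Expanding each <count><char> pair:
  7H -> 'HHHHHHH'
  1G -> 'G'
  5D -> 'DDDDD'

Decoded = HHHHHHHGDDDDD


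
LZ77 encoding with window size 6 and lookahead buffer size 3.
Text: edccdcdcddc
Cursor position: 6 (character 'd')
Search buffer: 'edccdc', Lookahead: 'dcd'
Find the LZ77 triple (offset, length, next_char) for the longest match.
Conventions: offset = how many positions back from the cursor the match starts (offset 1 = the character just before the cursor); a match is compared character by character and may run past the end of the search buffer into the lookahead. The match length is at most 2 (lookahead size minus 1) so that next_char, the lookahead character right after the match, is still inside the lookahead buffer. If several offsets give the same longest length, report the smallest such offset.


Try each offset into the search buffer:
  offset=1 (pos 5, char 'c'): match length 0
  offset=2 (pos 4, char 'd'): match length 2
  offset=3 (pos 3, char 'c'): match length 0
  offset=4 (pos 2, char 'c'): match length 0
  offset=5 (pos 1, char 'd'): match length 2
  offset=6 (pos 0, char 'e'): match length 0
Longest match has length 2, found at offsets 2, 5; take the smallest, offset 2.
next_char = character at position 6 + 2 = 8 -> 'd'

Best match: offset=2, length=2 (matching 'dc' starting at position 4)
LZ77 triple: (2, 2, 'd')


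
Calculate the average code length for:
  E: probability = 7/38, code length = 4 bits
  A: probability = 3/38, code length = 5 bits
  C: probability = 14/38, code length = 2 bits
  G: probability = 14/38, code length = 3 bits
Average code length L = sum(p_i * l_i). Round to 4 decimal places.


Weighted contributions p_i * l_i:
  E: (7/38) * 4 = 28/38
  A: (3/38) * 5 = 15/38
  C: (14/38) * 2 = 28/38
  G: (14/38) * 3 = 42/38
Sum = (28 + 15 + 28 + 42)/38 = 113/38

L = 113/38 = 2.9737 bits/symbol


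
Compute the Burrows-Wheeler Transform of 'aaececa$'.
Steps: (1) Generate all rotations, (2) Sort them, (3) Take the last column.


Rotations (sorted):
  0: $aaececa -> last char: a
  1: a$aaecec -> last char: c
  2: aaececa$ -> last char: $
  3: aececa$a -> last char: a
  4: ca$aaece -> last char: e
  5: ceca$aae -> last char: e
  6: eca$aaec -> last char: c
  7: ececa$aa -> last char: a


BWT = ac$aeeca


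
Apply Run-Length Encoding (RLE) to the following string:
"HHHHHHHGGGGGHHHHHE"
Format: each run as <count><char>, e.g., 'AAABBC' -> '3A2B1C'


Scanning runs left to right:
  i=0: run of 'H' x 7 -> '7H'
  i=7: run of 'G' x 5 -> '5G'
  i=12: run of 'H' x 5 -> '5H'
  i=17: run of 'E' x 1 -> '1E'

RLE = 7H5G5H1E


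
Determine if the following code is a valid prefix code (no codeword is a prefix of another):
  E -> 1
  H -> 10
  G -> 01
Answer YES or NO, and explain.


Checking each pair (does one codeword prefix another?):
  E='1' vs H='10': prefix -- VIOLATION

NO -- this is NOT a valid prefix code. E (1) is a prefix of H (10).


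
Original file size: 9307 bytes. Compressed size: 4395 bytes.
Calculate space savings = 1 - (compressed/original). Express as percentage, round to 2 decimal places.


ratio = compressed/original = 4395/9307 = 0.472225
savings = 1 - ratio = 1 - 0.472225 = 0.527775
as a percentage: 0.527775 * 100 = 52.78%

Space savings = 1 - 4395/9307 = 52.78%


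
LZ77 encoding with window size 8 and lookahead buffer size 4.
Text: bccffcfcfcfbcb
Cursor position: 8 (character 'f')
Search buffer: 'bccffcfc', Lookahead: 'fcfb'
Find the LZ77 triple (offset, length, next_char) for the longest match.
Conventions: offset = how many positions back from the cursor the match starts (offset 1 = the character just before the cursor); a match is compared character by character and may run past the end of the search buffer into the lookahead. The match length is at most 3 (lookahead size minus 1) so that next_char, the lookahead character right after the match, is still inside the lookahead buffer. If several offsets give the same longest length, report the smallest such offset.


Try each offset into the search buffer:
  offset=1 (pos 7, char 'c'): match length 0
  offset=2 (pos 6, char 'f'): match length 3
  offset=3 (pos 5, char 'c'): match length 0
  offset=4 (pos 4, char 'f'): match length 3
  offset=5 (pos 3, char 'f'): match length 1
  offset=6 (pos 2, char 'c'): match length 0
  offset=7 (pos 1, char 'c'): match length 0
  offset=8 (pos 0, char 'b'): match length 0
Longest match has length 3, found at offsets 2, 4; take the smallest, offset 2.
next_char = character at position 8 + 3 = 11 -> 'b'

Best match: offset=2, length=3 (matching 'fcf' starting at position 6)
LZ77 triple: (2, 3, 'b')


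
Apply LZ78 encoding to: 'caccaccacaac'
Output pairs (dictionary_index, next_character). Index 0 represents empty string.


LZ78 encoding steps:
Dictionary: {0: ''}
Step 1: w='' (idx 0), next='c' -> output (0, 'c'), add 'c' as idx 1
Step 2: w='' (idx 0), next='a' -> output (0, 'a'), add 'a' as idx 2
Step 3: w='c' (idx 1), next='c' -> output (1, 'c'), add 'cc' as idx 3
Step 4: w='a' (idx 2), next='c' -> output (2, 'c'), add 'ac' as idx 4
Step 5: w='c' (idx 1), next='a' -> output (1, 'a'), add 'ca' as idx 5
Step 6: w='ca' (idx 5), next='a' -> output (5, 'a'), add 'caa' as idx 6
Step 7: w='c' (idx 1), end of input -> output (1, '')


Encoded: [(0, 'c'), (0, 'a'), (1, 'c'), (2, 'c'), (1, 'a'), (5, 'a'), (1, '')]


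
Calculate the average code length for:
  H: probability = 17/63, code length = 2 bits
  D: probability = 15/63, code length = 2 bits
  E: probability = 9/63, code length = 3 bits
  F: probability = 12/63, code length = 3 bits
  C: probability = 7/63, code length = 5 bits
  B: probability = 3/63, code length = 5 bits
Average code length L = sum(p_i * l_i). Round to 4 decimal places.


Weighted contributions p_i * l_i:
  H: (17/63) * 2 = 34/63
  D: (15/63) * 2 = 30/63
  E: (9/63) * 3 = 27/63
  F: (12/63) * 3 = 36/63
  C: (7/63) * 5 = 35/63
  B: (3/63) * 5 = 15/63
Sum = (34 + 30 + 27 + 36 + 35 + 15)/63 = 177/63

L = 177/63 = 2.8095 bits/symbol


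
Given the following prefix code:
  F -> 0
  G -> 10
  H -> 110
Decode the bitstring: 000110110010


Decoding step by step:
Bits 0 -> F
Bits 0 -> F
Bits 0 -> F
Bits 110 -> H
Bits 110 -> H
Bits 0 -> F
Bits 10 -> G


Decoded message: FFFHHFG


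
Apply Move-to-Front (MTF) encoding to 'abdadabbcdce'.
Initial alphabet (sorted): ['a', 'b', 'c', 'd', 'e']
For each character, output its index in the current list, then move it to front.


MTF encoding:
'a': index 0 in ['a', 'b', 'c', 'd', 'e'] -> ['a', 'b', 'c', 'd', 'e']
'b': index 1 in ['a', 'b', 'c', 'd', 'e'] -> ['b', 'a', 'c', 'd', 'e']
'd': index 3 in ['b', 'a', 'c', 'd', 'e'] -> ['d', 'b', 'a', 'c', 'e']
'a': index 2 in ['d', 'b', 'a', 'c', 'e'] -> ['a', 'd', 'b', 'c', 'e']
'd': index 1 in ['a', 'd', 'b', 'c', 'e'] -> ['d', 'a', 'b', 'c', 'e']
'a': index 1 in ['d', 'a', 'b', 'c', 'e'] -> ['a', 'd', 'b', 'c', 'e']
'b': index 2 in ['a', 'd', 'b', 'c', 'e'] -> ['b', 'a', 'd', 'c', 'e']
'b': index 0 in ['b', 'a', 'd', 'c', 'e'] -> ['b', 'a', 'd', 'c', 'e']
'c': index 3 in ['b', 'a', 'd', 'c', 'e'] -> ['c', 'b', 'a', 'd', 'e']
'd': index 3 in ['c', 'b', 'a', 'd', 'e'] -> ['d', 'c', 'b', 'a', 'e']
'c': index 1 in ['d', 'c', 'b', 'a', 'e'] -> ['c', 'd', 'b', 'a', 'e']
'e': index 4 in ['c', 'd', 'b', 'a', 'e'] -> ['e', 'c', 'd', 'b', 'a']


Output: [0, 1, 3, 2, 1, 1, 2, 0, 3, 3, 1, 4]


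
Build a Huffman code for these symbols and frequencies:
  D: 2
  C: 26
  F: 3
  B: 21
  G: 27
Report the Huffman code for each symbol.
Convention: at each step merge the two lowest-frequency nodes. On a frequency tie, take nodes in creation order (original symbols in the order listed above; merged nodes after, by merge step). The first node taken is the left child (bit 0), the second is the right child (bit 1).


Huffman tree construction:
Step 1: Merge D(2) + F(3) = 5
Step 2: Merge (D+F)(5) + B(21) = 26
Step 3: Merge C(26) + ((D+F)+B)(26) = 52
Step 4: Merge G(27) + (C+((D+F)+B))(52) = 79
Read each symbol's code off the tree from the root (left child = 0, right child = 1).

Codes:
  D: 1100 (length 4)
  C: 10 (length 2)
  F: 1101 (length 4)
  B: 111 (length 3)
  G: 0 (length 1)
Average code length: 162/79 = 2.0506 bits/symbol


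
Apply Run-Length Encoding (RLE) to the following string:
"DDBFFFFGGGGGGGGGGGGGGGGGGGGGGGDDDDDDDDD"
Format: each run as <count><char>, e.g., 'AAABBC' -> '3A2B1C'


Scanning runs left to right:
  i=0: run of 'D' x 2 -> '2D'
  i=2: run of 'B' x 1 -> '1B'
  i=3: run of 'F' x 4 -> '4F'
  i=7: run of 'G' x 23 -> '23G'
  i=30: run of 'D' x 9 -> '9D'

RLE = 2D1B4F23G9D


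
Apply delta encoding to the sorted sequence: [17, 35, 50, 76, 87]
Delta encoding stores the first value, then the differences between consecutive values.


First value: 17
Deltas:
  35 - 17 = 18
  50 - 35 = 15
  76 - 50 = 26
  87 - 76 = 11


Delta encoded: [17, 18, 15, 26, 11]


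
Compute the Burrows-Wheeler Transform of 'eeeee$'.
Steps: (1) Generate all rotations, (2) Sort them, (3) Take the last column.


Rotations (sorted):
  0: $eeeee -> last char: e
  1: e$eeee -> last char: e
  2: ee$eee -> last char: e
  3: eee$ee -> last char: e
  4: eeee$e -> last char: e
  5: eeeee$ -> last char: $


BWT = eeeee$


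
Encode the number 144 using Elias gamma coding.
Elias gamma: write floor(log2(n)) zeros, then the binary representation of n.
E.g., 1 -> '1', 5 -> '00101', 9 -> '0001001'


num_bits = floor(log2(144)) + 1 = 8
leading_zeros = num_bits - 1 = 7
binary(144) = 10010000

Elias gamma(144) = '0000000' + '10010000' = 000000010010000 (15 bits)


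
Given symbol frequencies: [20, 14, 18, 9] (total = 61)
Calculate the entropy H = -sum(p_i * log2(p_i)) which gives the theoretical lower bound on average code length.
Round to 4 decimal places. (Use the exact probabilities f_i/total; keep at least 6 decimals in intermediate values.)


Per-symbol terms -p_i * log2(p_i) with p_i = f_i/61:
  p = 20/61 = 0.327869: log2(p) = -1.608809, -p*log2(p) = 0.527478
  p = 14/61 = 0.229508: log2(p) = -2.123382, -p*log2(p) = 0.487334
  p = 18/61 = 0.295082: log2(p) = -1.760812, -p*log2(p) = 0.519584
  p = 9/61 = 0.147541: log2(p) = -2.760812, -p*log2(p) = 0.407333
H = 0.527478 + 0.487334 + 0.519584 + 0.407333 = 1.941729

H = 1.9417 bits/symbol


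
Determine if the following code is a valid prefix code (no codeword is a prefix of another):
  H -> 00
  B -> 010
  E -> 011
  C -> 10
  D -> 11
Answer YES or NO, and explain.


Checking each pair (does one codeword prefix another?):
  H='00' vs B='010': no prefix
  H='00' vs E='011': no prefix
  H='00' vs C='10': no prefix
  H='00' vs D='11': no prefix
  B='010' vs H='00': no prefix
  B='010' vs E='011': no prefix
  B='010' vs C='10': no prefix
  B='010' vs D='11': no prefix
  E='011' vs H='00': no prefix
  E='011' vs B='010': no prefix
  E='011' vs C='10': no prefix
  E='011' vs D='11': no prefix
  C='10' vs H='00': no prefix
  C='10' vs B='010': no prefix
  C='10' vs E='011': no prefix
  C='10' vs D='11': no prefix
  D='11' vs H='00': no prefix
  D='11' vs B='010': no prefix
  D='11' vs E='011': no prefix
  D='11' vs C='10': no prefix
No violation found over all pairs.

YES -- this is a valid prefix code. No codeword is a prefix of any other codeword.


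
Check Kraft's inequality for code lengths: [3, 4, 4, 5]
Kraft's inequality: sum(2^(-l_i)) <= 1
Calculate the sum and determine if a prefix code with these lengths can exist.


Sum = 2^(-3) + 2^(-4) + 2^(-4) + 2^(-5)
    = 0.125 + 0.0625 + 0.0625 + 0.03125
    = 9/32 = 0.28125
Since 0.28125 <= 1, Kraft's inequality IS satisfied.
A prefix code with these lengths CAN exist.

Kraft sum = 0.28125. Satisfied.


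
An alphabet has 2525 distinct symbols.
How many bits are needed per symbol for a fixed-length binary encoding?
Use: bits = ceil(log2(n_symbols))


log2(2525) = 11.3021
Bracket: 2^11 = 2048 < 2525 <= 2^12 = 4096
So ceil(log2(2525)) = 12

bits = ceil(log2(2525)) = ceil(11.3021) = 12 bits


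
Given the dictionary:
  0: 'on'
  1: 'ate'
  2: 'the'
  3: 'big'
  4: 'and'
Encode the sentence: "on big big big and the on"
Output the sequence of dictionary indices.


Look up each word in the dictionary:
  'on' -> 0
  'big' -> 3
  'big' -> 3
  'big' -> 3
  'and' -> 4
  'the' -> 2
  'on' -> 0

Encoded: [0, 3, 3, 3, 4, 2, 0]


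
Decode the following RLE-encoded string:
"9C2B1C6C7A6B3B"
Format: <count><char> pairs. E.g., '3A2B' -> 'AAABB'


Expanding each <count><char> pair:
  9C -> 'CCCCCCCCC'
  2B -> 'BB'
  1C -> 'C'
  6C -> 'CCCCCC'
  7A -> 'AAAAAAA'
  6B -> 'BBBBBB'
  3B -> 'BBB'

Decoded = CCCCCCCCCBBCCCCCCCAAAAAAABBBBBBBBB


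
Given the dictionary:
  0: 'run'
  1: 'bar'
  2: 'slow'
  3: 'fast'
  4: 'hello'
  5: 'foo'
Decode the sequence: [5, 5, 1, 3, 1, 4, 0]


Look up each index in the dictionary:
  5 -> 'foo'
  5 -> 'foo'
  1 -> 'bar'
  3 -> 'fast'
  1 -> 'bar'
  4 -> 'hello'
  0 -> 'run'

Decoded: "foo foo bar fast bar hello run"


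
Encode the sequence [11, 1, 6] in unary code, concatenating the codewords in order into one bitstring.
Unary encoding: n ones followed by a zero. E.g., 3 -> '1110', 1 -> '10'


Encode each number as n ones followed by a terminating 0:
  11 -> 111111111110 (12 bits)
  1 -> 10 (2 bits)
  6 -> 1111110 (7 bits)
Total length = 12 + 2 + 7 = 21 bits.

Unary([11, 1, 6]) = 111111111110101111110 (21 bits)


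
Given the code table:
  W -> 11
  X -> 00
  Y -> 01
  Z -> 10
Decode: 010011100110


Decoding:
01 -> Y
00 -> X
11 -> W
10 -> Z
01 -> Y
10 -> Z


Result: YXWZYZ


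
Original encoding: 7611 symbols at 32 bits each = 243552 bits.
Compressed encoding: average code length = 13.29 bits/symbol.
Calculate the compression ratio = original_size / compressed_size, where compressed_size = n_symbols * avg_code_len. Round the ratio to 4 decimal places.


original_size = n_symbols * orig_bits = 7611 * 32 = 243552 bits
compressed_size = n_symbols * avg_code_len = 7611 * 13.29 = 101150.19 bits
ratio = original_size / compressed_size = 243552 / 101150.19 = 2.4078

Compression ratio = 2.4078


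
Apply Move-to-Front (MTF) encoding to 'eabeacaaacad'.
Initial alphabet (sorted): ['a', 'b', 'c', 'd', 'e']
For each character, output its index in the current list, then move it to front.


MTF encoding:
'e': index 4 in ['a', 'b', 'c', 'd', 'e'] -> ['e', 'a', 'b', 'c', 'd']
'a': index 1 in ['e', 'a', 'b', 'c', 'd'] -> ['a', 'e', 'b', 'c', 'd']
'b': index 2 in ['a', 'e', 'b', 'c', 'd'] -> ['b', 'a', 'e', 'c', 'd']
'e': index 2 in ['b', 'a', 'e', 'c', 'd'] -> ['e', 'b', 'a', 'c', 'd']
'a': index 2 in ['e', 'b', 'a', 'c', 'd'] -> ['a', 'e', 'b', 'c', 'd']
'c': index 3 in ['a', 'e', 'b', 'c', 'd'] -> ['c', 'a', 'e', 'b', 'd']
'a': index 1 in ['c', 'a', 'e', 'b', 'd'] -> ['a', 'c', 'e', 'b', 'd']
'a': index 0 in ['a', 'c', 'e', 'b', 'd'] -> ['a', 'c', 'e', 'b', 'd']
'a': index 0 in ['a', 'c', 'e', 'b', 'd'] -> ['a', 'c', 'e', 'b', 'd']
'c': index 1 in ['a', 'c', 'e', 'b', 'd'] -> ['c', 'a', 'e', 'b', 'd']
'a': index 1 in ['c', 'a', 'e', 'b', 'd'] -> ['a', 'c', 'e', 'b', 'd']
'd': index 4 in ['a', 'c', 'e', 'b', 'd'] -> ['d', 'a', 'c', 'e', 'b']


Output: [4, 1, 2, 2, 2, 3, 1, 0, 0, 1, 1, 4]


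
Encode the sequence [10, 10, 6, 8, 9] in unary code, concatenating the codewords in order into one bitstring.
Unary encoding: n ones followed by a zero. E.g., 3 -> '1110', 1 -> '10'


Encode each number as n ones followed by a terminating 0:
  10 -> 11111111110 (11 bits)
  10 -> 11111111110 (11 bits)
  6 -> 1111110 (7 bits)
  8 -> 111111110 (9 bits)
  9 -> 1111111110 (10 bits)
Total length = 11 + 11 + 7 + 9 + 10 = 48 bits.

Unary([10, 10, 6, 8, 9]) = 111111111101111111111011111101111111101111111110 (48 bits)


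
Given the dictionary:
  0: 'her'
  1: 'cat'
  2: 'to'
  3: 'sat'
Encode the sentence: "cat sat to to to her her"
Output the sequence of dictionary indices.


Look up each word in the dictionary:
  'cat' -> 1
  'sat' -> 3
  'to' -> 2
  'to' -> 2
  'to' -> 2
  'her' -> 0
  'her' -> 0

Encoded: [1, 3, 2, 2, 2, 0, 0]


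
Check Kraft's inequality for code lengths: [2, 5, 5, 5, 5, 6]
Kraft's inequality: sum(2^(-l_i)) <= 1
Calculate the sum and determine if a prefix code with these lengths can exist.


Sum = 2^(-2) + 2^(-5) + 2^(-5) + 2^(-5) + 2^(-5) + 2^(-6)
    = 0.25 + 0.03125 + 0.03125 + 0.03125 + 0.03125 + 0.015625
    = 25/64 = 0.390625
Since 0.390625 <= 1, Kraft's inequality IS satisfied.
A prefix code with these lengths CAN exist.

Kraft sum = 0.390625. Satisfied.


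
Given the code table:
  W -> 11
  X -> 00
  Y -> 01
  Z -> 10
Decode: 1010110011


Decoding:
10 -> Z
10 -> Z
11 -> W
00 -> X
11 -> W


Result: ZZWXW


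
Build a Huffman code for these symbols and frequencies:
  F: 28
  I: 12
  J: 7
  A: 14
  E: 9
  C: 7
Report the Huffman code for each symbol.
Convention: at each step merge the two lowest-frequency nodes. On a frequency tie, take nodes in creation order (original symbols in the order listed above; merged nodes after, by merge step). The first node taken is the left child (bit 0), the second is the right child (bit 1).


Huffman tree construction:
Step 1: Merge J(7) + C(7) = 14
Step 2: Merge E(9) + I(12) = 21
Step 3: Merge A(14) + (J+C)(14) = 28
Step 4: Merge (E+I)(21) + F(28) = 49
Step 5: Merge (A+(J+C))(28) + ((E+I)+F)(49) = 77
Read each symbol's code off the tree from the root (left child = 0, right child = 1).

Codes:
  F: 11 (length 2)
  I: 101 (length 3)
  J: 010 (length 3)
  A: 00 (length 2)
  E: 100 (length 3)
  C: 011 (length 3)
Average code length: 189/77 = 2.4545 bits/symbol


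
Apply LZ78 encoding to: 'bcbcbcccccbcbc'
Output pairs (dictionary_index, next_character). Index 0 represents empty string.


LZ78 encoding steps:
Dictionary: {0: ''}
Step 1: w='' (idx 0), next='b' -> output (0, 'b'), add 'b' as idx 1
Step 2: w='' (idx 0), next='c' -> output (0, 'c'), add 'c' as idx 2
Step 3: w='b' (idx 1), next='c' -> output (1, 'c'), add 'bc' as idx 3
Step 4: w='bc' (idx 3), next='c' -> output (3, 'c'), add 'bcc' as idx 4
Step 5: w='c' (idx 2), next='c' -> output (2, 'c'), add 'cc' as idx 5
Step 6: w='c' (idx 2), next='b' -> output (2, 'b'), add 'cb' as idx 6
Step 7: w='cb' (idx 6), next='c' -> output (6, 'c'), add 'cbc' as idx 7


Encoded: [(0, 'b'), (0, 'c'), (1, 'c'), (3, 'c'), (2, 'c'), (2, 'b'), (6, 'c')]


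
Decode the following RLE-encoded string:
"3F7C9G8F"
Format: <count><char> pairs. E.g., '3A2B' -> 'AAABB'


Expanding each <count><char> pair:
  3F -> 'FFF'
  7C -> 'CCCCCCC'
  9G -> 'GGGGGGGGG'
  8F -> 'FFFFFFFF'

Decoded = FFFCCCCCCCGGGGGGGGGFFFFFFFF


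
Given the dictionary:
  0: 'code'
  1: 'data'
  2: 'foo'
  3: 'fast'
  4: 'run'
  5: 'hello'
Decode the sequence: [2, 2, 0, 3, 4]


Look up each index in the dictionary:
  2 -> 'foo'
  2 -> 'foo'
  0 -> 'code'
  3 -> 'fast'
  4 -> 'run'

Decoded: "foo foo code fast run"


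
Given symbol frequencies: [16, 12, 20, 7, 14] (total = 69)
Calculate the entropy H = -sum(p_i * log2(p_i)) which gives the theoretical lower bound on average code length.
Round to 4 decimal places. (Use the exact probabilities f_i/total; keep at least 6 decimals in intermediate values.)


Per-symbol terms -p_i * log2(p_i) with p_i = f_i/69:
  p = 16/69 = 0.231884: log2(p) = -2.108524, -p*log2(p) = 0.488933
  p = 12/69 = 0.173913: log2(p) = -2.523562, -p*log2(p) = 0.438880
  p = 20/69 = 0.289855: log2(p) = -1.786596, -p*log2(p) = 0.517854
  p = 7/69 = 0.101449: log2(p) = -3.301170, -p*log2(p) = 0.334901
  p = 14/69 = 0.202899: log2(p) = -2.301170, -p*log2(p) = 0.466904
H = 0.488933 + 0.438880 + 0.517854 + 0.334901 + 0.466904 = 2.247472

H = 2.2475 bits/symbol


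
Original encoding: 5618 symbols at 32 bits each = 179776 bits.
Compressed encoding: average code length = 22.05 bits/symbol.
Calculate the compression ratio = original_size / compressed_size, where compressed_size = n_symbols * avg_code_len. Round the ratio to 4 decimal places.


original_size = n_symbols * orig_bits = 5618 * 32 = 179776 bits
compressed_size = n_symbols * avg_code_len = 5618 * 22.05 = 123876.9 bits
ratio = original_size / compressed_size = 179776 / 123876.9 = 1.4512

Compression ratio = 1.4512
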